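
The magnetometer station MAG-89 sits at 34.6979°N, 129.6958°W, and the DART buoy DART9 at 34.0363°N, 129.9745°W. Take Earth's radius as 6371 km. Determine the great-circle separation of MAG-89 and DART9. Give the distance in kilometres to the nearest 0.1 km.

77.9 km

Δφ = -0.6616°,  Δλ = -0.2787°
a = sin²(Δφ/2) + cos φ₁ cos φ₂ sin²(Δλ/2) = 0.000037
c = 2·arcsin(√a) = 0.012225 rad = 0.7005°
d = R·c = 6371 × 0.012225 = 77.9 km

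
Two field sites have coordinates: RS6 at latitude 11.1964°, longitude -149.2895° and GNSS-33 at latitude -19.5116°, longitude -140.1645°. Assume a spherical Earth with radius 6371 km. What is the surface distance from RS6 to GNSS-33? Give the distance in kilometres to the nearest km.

3558 km

Δφ = -30.7080°,  Δλ = 9.1250°
a = sin²(Δφ/2) + cos φ₁ cos φ₂ sin²(Δλ/2) = 0.075960
c = 2·arcsin(√a) = 0.558446 rad = 31.9966°
d = R·c = 6371 × 0.558446 = 3557.9 km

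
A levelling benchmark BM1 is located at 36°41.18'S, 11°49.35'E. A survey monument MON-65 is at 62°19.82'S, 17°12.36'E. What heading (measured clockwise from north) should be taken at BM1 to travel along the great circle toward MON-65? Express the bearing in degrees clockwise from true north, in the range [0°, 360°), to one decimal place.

BM1: φ = -36.68633°, λ = +11.82250°
MON-65: φ = -62.33033°, λ = +17.20600°
Δλ = 5.3835°
y = sin Δλ · cos φ₂ = 0.043568
x = cos φ₁ sin φ₂ − sin φ₁ cos φ₂ cos Δλ = -0.434002
θ = atan2(y, x) = 174.2674° → 174.2674° (mod 360°)

174.3°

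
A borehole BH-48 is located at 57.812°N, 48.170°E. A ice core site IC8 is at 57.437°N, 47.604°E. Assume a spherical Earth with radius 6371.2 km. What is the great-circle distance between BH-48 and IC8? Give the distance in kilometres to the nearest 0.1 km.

53.6 km

Δφ = -0.3750°,  Δλ = -0.5660°
a = sin²(Δφ/2) + cos φ₁ cos φ₂ sin²(Δλ/2) = 0.000018
c = 2·arcsin(√a) = 0.008415 rad = 0.4822°
d = R·c = 6371.2 × 0.008415 = 53.6 km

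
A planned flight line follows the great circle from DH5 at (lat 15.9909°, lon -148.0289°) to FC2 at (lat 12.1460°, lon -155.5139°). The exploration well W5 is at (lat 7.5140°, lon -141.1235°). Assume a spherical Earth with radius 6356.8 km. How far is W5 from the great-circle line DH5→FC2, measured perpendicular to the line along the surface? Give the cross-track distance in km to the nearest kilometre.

1174 km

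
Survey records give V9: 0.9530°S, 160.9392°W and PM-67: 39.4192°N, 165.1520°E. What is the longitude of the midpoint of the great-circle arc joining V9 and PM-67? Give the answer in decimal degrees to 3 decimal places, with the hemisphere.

Bx = cos φ₂ cos Δλ = 0.641136,  By = cos φ₂ sin Δλ = -0.430968
φₘ = atan2(sin φ₁ + sin φ₂, √((cos φ₁ + Bx)² + By²)) = 20.02471°
λₘ = λ₁ + atan2(By, cos φ₁ + Bx) = -175.65425°

175.654°W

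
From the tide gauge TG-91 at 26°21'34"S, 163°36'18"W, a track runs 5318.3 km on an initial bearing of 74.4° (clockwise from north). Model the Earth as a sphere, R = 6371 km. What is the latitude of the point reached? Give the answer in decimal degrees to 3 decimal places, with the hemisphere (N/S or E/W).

TG-91: φ = -26.35944°, λ = -163.60500°
δ = d/R = 5318.3/6371 = 0.834767 rad
φ₂ = arcsin(sin φ₁ cos δ + cos φ₁ sin δ cos θ)
   = arcsin(-0.44400·0.67135 + 0.89603·0.74114·0.26892) = -6.86300°
λ₂ = λ₁ + atan2(sin θ sin δ cos φ₁, cos δ − sin φ₁ sin φ₂) = -117.63383°

6.863°S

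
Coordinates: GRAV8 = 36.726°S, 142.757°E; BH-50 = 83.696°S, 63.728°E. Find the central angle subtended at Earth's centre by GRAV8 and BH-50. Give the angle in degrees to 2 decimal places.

Δφ = -46.9700°,  Δλ = -79.0290°
a = sin²(Δφ/2) + cos φ₁ cos φ₂ sin²(Δλ/2) = 0.194439
c = 2·arcsin(√a) = 0.913319 rad = 52.3293°

52.33°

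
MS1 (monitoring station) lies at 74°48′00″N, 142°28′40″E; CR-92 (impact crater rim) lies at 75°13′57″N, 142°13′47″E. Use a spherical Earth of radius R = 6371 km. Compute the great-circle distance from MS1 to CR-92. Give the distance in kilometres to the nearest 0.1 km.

48.6 km

MS1: φ = +74.80000°, λ = +142.47778°
CR-92: φ = +75.23250°, λ = +142.22972°
Δφ = 0.4325°,  Δλ = -0.2481°
a = sin²(Δφ/2) + cos φ₁ cos φ₂ sin²(Δλ/2) = 0.000015
c = 2·arcsin(√a) = 0.007631 rad = 0.4372°
d = R·c = 6371 × 0.007631 = 48.6 km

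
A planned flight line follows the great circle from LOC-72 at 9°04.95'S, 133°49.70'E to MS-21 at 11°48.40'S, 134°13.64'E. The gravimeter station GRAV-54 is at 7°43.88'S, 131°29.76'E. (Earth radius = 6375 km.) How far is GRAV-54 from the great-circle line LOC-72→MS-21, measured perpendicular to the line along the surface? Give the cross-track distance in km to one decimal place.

LOC-72: φ = -9.08250°, λ = +133.82833°
MS-21: φ = -11.80667°, λ = +134.22733°
GRAV-54: φ = -7.73133°, λ = +131.49600°
δ₁₃ = central angle LOC-72→GRAV-54 = 0.046666 rad  (haversine)
θ₁₃ = bearing LOC-72→GRAV-54 = 300.179°,  θ₁₂ = bearing LOC-72→MS-21 = 171.839°
dₓₜ = R·arcsin(sin δ₁₃ · sin(θ₁₃ − θ₁₂)) = 6375·arcsin(0.04665·sin(128.340°)) = 233.303 km
|dₓₜ| = 233.303 km

233.3 km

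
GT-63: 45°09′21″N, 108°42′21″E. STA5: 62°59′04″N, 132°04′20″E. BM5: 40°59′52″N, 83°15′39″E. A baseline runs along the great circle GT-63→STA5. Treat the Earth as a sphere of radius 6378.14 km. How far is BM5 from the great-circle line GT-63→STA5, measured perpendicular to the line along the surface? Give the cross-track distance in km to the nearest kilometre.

1779 km

GT-63: φ = +45.15583°, λ = +108.70583°
STA5: φ = +62.98444°, λ = +132.07222°
BM5: φ = +40.99778°, λ = +83.26083°
δ₁₃ = central angle GT-63→BM5 = 0.330929 rad  (haversine)
θ₁₃ = bearing GT-63→BM5 = 266.365°,  θ₁₂ = bearing GT-63→STA5 = 28.443°
dₓₜ = R·arcsin(sin δ₁₃ · sin(θ₁₃ − θ₁₂)) = 6378.14·arcsin(0.32492·sin(237.922°)) = -1778.964 km
|dₓₜ| = 1778.964 km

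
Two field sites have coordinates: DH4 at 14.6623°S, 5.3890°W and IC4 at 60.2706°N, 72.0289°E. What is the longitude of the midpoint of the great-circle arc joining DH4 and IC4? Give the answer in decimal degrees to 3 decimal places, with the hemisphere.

18.840°E

Bx = cos φ₂ cos Δλ = 0.108027,  By = cos φ₂ sin Δλ = 0.483995
φₘ = atan2(sin φ₁ + sin φ₂, √((cos φ₁ + Bx)² + By²)) = 27.55060°
λₘ = λ₁ + atan2(By, cos φ₁ + Bx) = 18.84040°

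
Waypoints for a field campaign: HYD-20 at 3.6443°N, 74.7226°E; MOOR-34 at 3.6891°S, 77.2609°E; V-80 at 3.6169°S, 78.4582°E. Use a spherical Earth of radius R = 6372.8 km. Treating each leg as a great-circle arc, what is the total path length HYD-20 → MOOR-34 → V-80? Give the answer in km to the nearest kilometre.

996 km

HYD-20→MOOR-34: c = 0.135432 rad, d = 863.08 km
MOOR-34→V-80: c = 0.020892 rad, d = 133.14 km
Total = 863.08 + 133.14 = 996.23 km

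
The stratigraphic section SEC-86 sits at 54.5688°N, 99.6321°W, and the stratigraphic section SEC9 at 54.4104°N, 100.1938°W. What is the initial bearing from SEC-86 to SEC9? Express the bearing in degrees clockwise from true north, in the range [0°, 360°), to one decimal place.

244.3°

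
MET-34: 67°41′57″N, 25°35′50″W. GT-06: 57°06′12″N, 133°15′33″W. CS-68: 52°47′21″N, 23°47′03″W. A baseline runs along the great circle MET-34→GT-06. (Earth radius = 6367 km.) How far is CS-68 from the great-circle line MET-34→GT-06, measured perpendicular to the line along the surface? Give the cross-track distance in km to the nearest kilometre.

MET-34: φ = +67.69917°, λ = -25.59722°
GT-06: φ = +57.10333°, λ = -133.25917°
CS-68: φ = +52.78917°, λ = -23.78417°
δ₁₃ = central angle MET-34→CS-68 = 0.260675 rad  (haversine)
θ₁₃ = bearing MET-34→CS-68 = 175.743°,  θ₁₂ = bearing MET-34→GT-06 = 312.310°
dₓₜ = R·arcsin(sin δ₁₃ · sin(θ₁₃ − θ₁₂)) = 6367·arcsin(0.25773·sin(-136.568°)) = -1134.159 km
|dₓₜ| = 1134.159 km

1134 km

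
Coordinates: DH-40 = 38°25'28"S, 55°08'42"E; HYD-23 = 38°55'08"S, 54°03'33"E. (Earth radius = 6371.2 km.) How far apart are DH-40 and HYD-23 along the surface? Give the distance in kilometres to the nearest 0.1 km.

109.1 km

DH-40: φ = -38.42444°, λ = +55.14500°
HYD-23: φ = -38.91889°, λ = +54.05917°
Δφ = -0.4944°,  Δλ = -1.0858°
a = sin²(Δφ/2) + cos φ₁ cos φ₂ sin²(Δλ/2) = 0.000073
c = 2·arcsin(√a) = 0.017129 rad = 0.9814°
d = R·c = 6371.2 × 0.017129 = 109.1 km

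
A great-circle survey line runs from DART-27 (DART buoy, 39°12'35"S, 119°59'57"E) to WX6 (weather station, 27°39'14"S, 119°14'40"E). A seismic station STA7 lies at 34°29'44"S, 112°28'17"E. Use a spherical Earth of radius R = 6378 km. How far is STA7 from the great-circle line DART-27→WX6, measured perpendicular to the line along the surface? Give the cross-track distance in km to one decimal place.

659.8 km

DART-27: φ = -39.20972°, λ = +119.99917°
WX6: φ = -27.65389°, λ = +119.24444°
STA7: φ = -34.49556°, λ = +112.47139°
δ₁₃ = central angle DART-27→STA7 = 0.133416 rad  (haversine)
θ₁₃ = bearing DART-27→STA7 = 305.738°,  θ₁₂ = bearing DART-27→WX6 = 356.666°
dₓₜ = R·arcsin(sin δ₁₃ · sin(θ₁₃ − θ₁₂)) = 6378·arcsin(0.13302·sin(-50.928°)) = -659.836 km
|dₓₜ| = 659.836 km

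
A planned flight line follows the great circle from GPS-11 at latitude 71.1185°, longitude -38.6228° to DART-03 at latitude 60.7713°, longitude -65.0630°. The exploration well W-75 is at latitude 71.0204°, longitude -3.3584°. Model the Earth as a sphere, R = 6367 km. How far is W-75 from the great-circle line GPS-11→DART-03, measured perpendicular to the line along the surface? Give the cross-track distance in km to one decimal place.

δ₁₃ = central angle GPS-11→W-75 = 0.196863 rad  (haversine)
θ₁₃ = bearing GPS-11→W-75 = 73.742°,  θ₁₂ = bearing GPS-11→DART-03 = 238.875°
dₓₜ = R·arcsin(sin δ₁₃ · sin(θ₁₃ − θ₁₂)) = 6367·arcsin(0.19559·sin(-165.133°)) = -319.666 km
|dₓₜ| = 319.666 km

319.7 km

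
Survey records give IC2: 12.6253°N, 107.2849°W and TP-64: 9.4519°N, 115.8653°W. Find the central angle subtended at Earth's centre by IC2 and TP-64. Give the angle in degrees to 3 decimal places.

8.998°

Δφ = -3.1734°,  Δλ = -8.5804°
a = sin²(Δφ/2) + cos φ₁ cos φ₂ sin²(Δλ/2) = 0.006154
c = 2·arcsin(√a) = 0.157050 rad = 8.9983°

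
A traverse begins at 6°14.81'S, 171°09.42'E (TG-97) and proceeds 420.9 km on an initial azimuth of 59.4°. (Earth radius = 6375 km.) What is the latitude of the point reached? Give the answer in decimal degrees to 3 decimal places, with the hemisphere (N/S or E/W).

4.312°S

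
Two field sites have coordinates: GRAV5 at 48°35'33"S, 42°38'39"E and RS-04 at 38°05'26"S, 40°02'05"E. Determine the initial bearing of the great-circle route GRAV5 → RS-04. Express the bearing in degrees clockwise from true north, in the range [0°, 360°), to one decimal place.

GRAV5: φ = -48.59250°, λ = +42.64417°
RS-04: φ = -38.09056°, λ = +40.03472°
Δλ = -2.6094°
y = sin Δλ · cos φ₂ = -0.035832
x = cos φ₁ sin φ₂ − sin φ₁ cos φ₂ cos Δλ = 0.181657
θ = atan2(y, x) = -11.1584° → 348.8416° (mod 360°)

348.8°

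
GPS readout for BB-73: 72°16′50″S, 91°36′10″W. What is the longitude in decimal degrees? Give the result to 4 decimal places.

91.6028°W

91° + 36′/60 + 10″/3600 = 91 + 0.60000 + 0.00278 = 91.6028°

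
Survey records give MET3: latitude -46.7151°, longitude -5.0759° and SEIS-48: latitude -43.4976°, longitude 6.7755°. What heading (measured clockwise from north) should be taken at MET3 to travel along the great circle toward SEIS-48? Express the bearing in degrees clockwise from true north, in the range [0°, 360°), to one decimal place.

73.2°

Δλ = 11.8514°
y = sin Δλ · cos φ₂ = 0.148979
x = cos φ₁ sin φ₂ − sin φ₁ cos φ₂ cos Δλ = 0.044870
θ = atan2(y, x) = 73.2385° → 73.2385° (mod 360°)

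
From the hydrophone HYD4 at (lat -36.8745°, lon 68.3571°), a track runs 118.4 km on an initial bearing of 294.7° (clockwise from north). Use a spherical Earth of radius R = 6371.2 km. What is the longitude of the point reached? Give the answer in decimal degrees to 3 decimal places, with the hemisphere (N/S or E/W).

67.155°E

δ = d/R = 118.4/6371.2 = 0.018584 rad
φ₂ = arcsin(sin φ₁ cos δ + cos φ₁ sin δ cos θ)
   = arcsin(-0.60006·0.99983 + 0.79995·0.01858·0.41787) = -36.42350°
λ₂ = λ₁ + atan2(sin θ sin δ cos φ₁, cos δ − sin φ₁ sin φ₂) = 67.15489°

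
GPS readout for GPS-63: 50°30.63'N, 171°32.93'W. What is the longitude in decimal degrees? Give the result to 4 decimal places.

171.5488°W

171° + 32.93′/60 = 171 + 0.54883 = 171.5488°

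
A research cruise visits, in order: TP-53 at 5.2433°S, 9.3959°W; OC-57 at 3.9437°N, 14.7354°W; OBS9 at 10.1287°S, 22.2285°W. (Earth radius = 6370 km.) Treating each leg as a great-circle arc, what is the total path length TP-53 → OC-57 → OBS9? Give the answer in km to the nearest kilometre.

2952 km

TP-53→OC-57: c = 0.185405 rad, d = 1181.03 km
OC-57→OBS9: c = 0.278012 rad, d = 1770.94 km
Total = 1181.03 + 1770.94 = 2951.97 km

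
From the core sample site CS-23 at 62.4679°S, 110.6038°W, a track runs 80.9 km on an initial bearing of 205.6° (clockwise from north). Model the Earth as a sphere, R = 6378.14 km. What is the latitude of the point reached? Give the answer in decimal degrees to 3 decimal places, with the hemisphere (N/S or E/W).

63.122°S

δ = d/R = 80.9/6378.14 = 0.012684 rad
φ₂ = arcsin(sin φ₁ cos δ + cos φ₁ sin δ cos θ)
   = arcsin(-0.88675·0.99992 + 0.46225·0.01268·-0.90183) = -63.12160°
λ₂ = λ₁ + atan2(sin θ sin δ cos φ₁, cos δ − sin φ₁ sin φ₂) = -111.29837°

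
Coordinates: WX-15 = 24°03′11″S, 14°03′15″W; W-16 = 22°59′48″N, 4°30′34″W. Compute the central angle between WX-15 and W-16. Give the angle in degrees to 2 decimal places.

WX-15: φ = -24.05306°, λ = -14.05417°
W-16: φ = +22.99667°, λ = -4.50944°
Δφ = 47.0497°,  Δλ = 9.5447°
a = sin²(Δφ/2) + cos φ₁ cos φ₂ sin²(Δλ/2) = 0.165137
c = 2·arcsin(√a) = 0.836956 rad = 47.9540°

47.95°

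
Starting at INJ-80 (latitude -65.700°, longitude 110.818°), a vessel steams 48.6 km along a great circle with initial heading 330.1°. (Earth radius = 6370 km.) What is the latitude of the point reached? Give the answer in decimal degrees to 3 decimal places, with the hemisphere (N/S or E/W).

δ = d/R = 48.6/6370 = 0.007630 rad
φ₂ = arcsin(sin φ₁ cos δ + cos φ₁ sin δ cos θ)
   = arcsin(-0.91140·0.99997 + 0.41151·0.00763·0.86690) = -65.32014°
λ₂ = λ₁ + atan2(sin θ sin δ cos φ₁, cos δ − sin φ₁ sin φ₂) = 110.29612°

65.320°S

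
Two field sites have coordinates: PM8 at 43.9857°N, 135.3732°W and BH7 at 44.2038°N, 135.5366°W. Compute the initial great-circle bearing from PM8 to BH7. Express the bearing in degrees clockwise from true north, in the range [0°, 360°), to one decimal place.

Δλ = -0.1634°
y = sin Δλ · cos φ₂ = -0.002044
x = cos φ₁ sin φ₂ − sin φ₁ cos φ₂ cos Δλ = 0.003809
θ = atan2(y, x) = -28.2264° → 331.7736° (mod 360°)

331.8°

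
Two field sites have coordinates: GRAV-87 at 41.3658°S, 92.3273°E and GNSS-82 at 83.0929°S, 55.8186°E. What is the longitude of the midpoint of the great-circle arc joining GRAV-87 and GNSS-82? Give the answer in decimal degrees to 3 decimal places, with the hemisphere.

Bx = cos φ₂ cos Δλ = 0.096661,  By = cos φ₂ sin Δλ = -0.071548
φₘ = atan2(sin φ₁ + sin φ₂, √((cos φ₁ + Bx)² + By²)) = -62.79057°
λₘ = λ₁ + atan2(By, cos φ₁ + Bx) = 87.49980°

87.500°E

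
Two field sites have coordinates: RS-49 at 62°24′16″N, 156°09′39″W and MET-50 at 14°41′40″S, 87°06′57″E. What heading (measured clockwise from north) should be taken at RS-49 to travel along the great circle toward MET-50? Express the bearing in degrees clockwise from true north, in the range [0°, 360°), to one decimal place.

287.2°

RS-49: φ = +62.40444°, λ = -156.16083°
MET-50: φ = -14.69444°, λ = +87.11583°
Δλ = -116.7233°
y = sin Δλ · cos φ₂ = -0.863974
x = cos φ₁ sin φ₂ − sin φ₁ cos φ₂ cos Δλ = 0.267988
θ = atan2(y, x) = -72.7671° → 287.2329° (mod 360°)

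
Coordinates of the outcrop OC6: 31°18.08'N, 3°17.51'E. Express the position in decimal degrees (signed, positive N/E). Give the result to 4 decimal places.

+31.3013°, +3.2918°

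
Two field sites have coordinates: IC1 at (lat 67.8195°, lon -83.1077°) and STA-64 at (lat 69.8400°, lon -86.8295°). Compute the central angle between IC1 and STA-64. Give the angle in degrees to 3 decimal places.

2.426°

Δφ = 2.0205°,  Δλ = -3.7218°
a = sin²(Δφ/2) + cos φ₁ cos φ₂ sin²(Δλ/2) = 0.000448
c = 2·arcsin(√a) = 0.042338 rad = 2.4258°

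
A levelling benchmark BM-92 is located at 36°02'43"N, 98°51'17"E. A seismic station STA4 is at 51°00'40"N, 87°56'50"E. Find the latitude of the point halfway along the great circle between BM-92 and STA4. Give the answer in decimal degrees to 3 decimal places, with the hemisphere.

43.656°N

BM-92: φ = +36.04528°, λ = +98.85472°
STA4: φ = +51.01111°, λ = +87.94722°
Bx = cos φ₂ cos Δλ = 0.617803,  By = cos φ₂ sin Δλ = -0.119054
φₘ = atan2(sin φ₁ + sin φ₂, √((cos φ₁ + Bx)² + By²)) = 43.65598°
λₘ = λ₁ + atan2(By, cos φ₁ + Bx) = 94.08346°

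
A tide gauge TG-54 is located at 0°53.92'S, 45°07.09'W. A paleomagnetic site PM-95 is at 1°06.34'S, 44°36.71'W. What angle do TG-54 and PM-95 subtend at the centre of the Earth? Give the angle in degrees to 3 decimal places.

TG-54: φ = -0.89867°, λ = -45.11817°
PM-95: φ = -1.10567°, λ = -44.61183°
Δφ = -0.2070°,  Δλ = 0.5063°
a = sin²(Δφ/2) + cos φ₁ cos φ₂ sin²(Δλ/2) = 0.000023
c = 2·arcsin(√a) = 0.009546 rad = 0.5469°

0.547°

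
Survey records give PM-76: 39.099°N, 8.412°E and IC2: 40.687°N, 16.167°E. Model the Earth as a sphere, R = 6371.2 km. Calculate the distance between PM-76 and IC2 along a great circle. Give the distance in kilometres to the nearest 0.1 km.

Δφ = 1.5880°,  Δλ = 7.7550°
a = sin²(Δφ/2) + cos φ₁ cos φ₂ sin²(Δλ/2) = 0.002883
c = 2·arcsin(√a) = 0.107440 rad = 6.1559°
d = R·c = 6371.2 × 0.107440 = 684.5 km

684.5 km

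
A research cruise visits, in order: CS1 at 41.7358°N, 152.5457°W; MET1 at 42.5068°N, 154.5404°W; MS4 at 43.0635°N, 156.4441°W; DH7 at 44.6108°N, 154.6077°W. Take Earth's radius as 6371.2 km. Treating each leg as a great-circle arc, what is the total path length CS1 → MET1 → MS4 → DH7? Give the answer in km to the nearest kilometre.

CS1→MET1: c = 0.029117 rad, d = 185.51 km
MET1→MS4: c = 0.026248 rad, d = 167.23 km
MS4→DH7: c = 0.035548 rad, d = 226.48 km
Total = 185.51 + 167.23 + 226.48 = 579.23 km

579 km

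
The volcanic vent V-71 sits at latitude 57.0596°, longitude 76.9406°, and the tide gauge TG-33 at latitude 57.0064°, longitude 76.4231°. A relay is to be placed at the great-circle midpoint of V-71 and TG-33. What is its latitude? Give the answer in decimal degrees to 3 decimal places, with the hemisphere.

57.033°N

Bx = cos φ₂ cos Δλ = 0.544523,  By = cos φ₂ sin Δλ = -0.004918
φₘ = atan2(sin φ₁ + sin φ₂, √((cos φ₁ + Bx)² + By²)) = 57.03327°
λₘ = λ₁ + atan2(By, cos φ₁ + Bx) = 76.68166°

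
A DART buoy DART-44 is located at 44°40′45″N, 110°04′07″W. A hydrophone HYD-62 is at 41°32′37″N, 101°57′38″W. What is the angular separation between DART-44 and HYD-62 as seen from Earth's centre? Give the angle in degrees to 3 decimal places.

DART-44: φ = +44.67917°, λ = -110.06861°
HYD-62: φ = +41.54361°, λ = -101.96056°
Δφ = -3.1356°,  Δλ = 8.1081°
a = sin²(Δφ/2) + cos φ₁ cos φ₂ sin²(Δλ/2) = 0.003408
c = 2·arcsin(√a) = 0.116831 rad = 6.6939°

6.694°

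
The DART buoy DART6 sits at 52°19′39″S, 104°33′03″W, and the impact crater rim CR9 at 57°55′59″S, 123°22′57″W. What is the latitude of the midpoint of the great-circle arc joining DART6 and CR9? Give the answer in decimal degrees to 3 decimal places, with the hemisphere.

55.492°S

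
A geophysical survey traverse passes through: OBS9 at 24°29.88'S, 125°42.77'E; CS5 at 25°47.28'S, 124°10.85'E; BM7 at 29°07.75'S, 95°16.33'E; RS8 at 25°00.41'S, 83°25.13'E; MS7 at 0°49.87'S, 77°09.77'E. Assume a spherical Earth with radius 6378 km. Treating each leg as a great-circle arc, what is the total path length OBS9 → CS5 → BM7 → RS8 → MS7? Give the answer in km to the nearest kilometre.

7118 km

OBS9: φ = -24.49800°, λ = +125.71283°
CS5: φ = -25.78800°, λ = +124.18083°
BM7: φ = -29.12917°, λ = +95.27217°
RS8: φ = -25.00683°, λ = +83.41883°
MS7: φ = -0.83117°, λ = +77.16283°
OBS9→CS5: c = 0.033057 rad, d = 210.84 km
CS5→BM7: c = 0.450357 rad, d = 2872.38 km
BM7→RS8: c = 0.197641 rad, d = 1260.56 km
RS8→MS7: c = 0.434934 rad, d = 2774.01 km
Total = 210.84 + 2872.38 + 1260.56 + 2774.01 = 7117.78 km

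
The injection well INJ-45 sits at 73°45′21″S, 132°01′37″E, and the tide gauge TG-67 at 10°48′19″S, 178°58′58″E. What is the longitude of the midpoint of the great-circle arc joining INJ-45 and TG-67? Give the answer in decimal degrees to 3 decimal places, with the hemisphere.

INJ-45: φ = -73.75583°, λ = +132.02694°
TG-67: φ = -10.80528°, λ = +178.98278°
Bx = cos φ₂ cos Δλ = 0.670460,  By = cos φ₂ sin Δλ = 0.717870
φₘ = atan2(sin φ₁ + sin φ₂, √((cos φ₁ + Bx)² + By²)) = -43.93840°
λₘ = λ₁ + atan2(By, cos φ₁ + Bx) = 169.09801°

169.098°E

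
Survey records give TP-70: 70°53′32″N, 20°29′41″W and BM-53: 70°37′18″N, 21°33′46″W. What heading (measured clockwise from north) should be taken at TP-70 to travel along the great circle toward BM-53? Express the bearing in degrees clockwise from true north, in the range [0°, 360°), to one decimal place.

TP-70: φ = +70.89222°, λ = -20.49472°
BM-53: φ = +70.62167°, λ = -21.56278°
Δλ = -1.0681°
y = sin Δλ · cos φ₂ = -0.006185
x = cos φ₁ sin φ₂ − sin φ₁ cos φ₂ cos Δλ = -0.004668
θ = atan2(y, x) = -127.0413° → 232.9587° (mod 360°)

233.0°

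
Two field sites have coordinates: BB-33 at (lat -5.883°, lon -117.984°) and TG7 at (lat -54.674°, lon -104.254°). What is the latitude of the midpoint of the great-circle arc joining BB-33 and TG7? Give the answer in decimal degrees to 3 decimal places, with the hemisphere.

30.446°S

Bx = cos φ₂ cos Δλ = 0.561705,  By = cos φ₂ sin Δλ = 0.137241
φₘ = atan2(sin φ₁ + sin φ₂, √((cos φ₁ + Bx)² + By²)) = -30.44561°
λₘ = λ₁ + atan2(By, cos φ₁ + Bx) = -112.94492°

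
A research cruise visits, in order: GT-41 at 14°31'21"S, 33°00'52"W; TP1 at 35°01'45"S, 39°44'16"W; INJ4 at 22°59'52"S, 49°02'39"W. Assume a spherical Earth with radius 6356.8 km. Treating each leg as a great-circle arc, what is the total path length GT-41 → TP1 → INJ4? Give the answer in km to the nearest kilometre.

3982 km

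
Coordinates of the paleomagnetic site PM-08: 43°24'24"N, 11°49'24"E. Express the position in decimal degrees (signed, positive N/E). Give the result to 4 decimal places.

lat: 43.4067° N → +43.4067°
lon: 11.8233° E → +11.8233°

+43.4067°, +11.8233°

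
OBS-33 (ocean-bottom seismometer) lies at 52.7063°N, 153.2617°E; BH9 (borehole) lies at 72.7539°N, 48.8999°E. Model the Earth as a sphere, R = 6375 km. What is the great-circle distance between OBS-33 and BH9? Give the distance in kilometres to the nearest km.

4933 km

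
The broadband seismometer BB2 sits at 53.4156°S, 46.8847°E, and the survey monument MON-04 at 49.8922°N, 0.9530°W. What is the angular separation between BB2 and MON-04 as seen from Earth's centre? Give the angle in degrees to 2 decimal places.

Δφ = 103.3078°,  Δλ = -47.8377°
a = sin²(Δφ/2) + cos φ₁ cos φ₂ sin²(Δλ/2) = 0.678208
c = 2·arcsin(√a) = 1.935226 rad = 110.8803°

110.88°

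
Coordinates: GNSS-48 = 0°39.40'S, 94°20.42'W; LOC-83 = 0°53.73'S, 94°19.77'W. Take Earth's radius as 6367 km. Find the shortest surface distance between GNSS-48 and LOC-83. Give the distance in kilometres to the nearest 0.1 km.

26.6 km

GNSS-48: φ = -0.65667°, λ = -94.34033°
LOC-83: φ = -0.89550°, λ = -94.32950°
Δφ = -0.2388°,  Δλ = 0.0108°
a = sin²(Δφ/2) + cos φ₁ cos φ₂ sin²(Δλ/2) = 0.000004
c = 2·arcsin(√a) = 0.004173 rad = 0.2391°
d = R·c = 6367 × 0.004173 = 26.6 km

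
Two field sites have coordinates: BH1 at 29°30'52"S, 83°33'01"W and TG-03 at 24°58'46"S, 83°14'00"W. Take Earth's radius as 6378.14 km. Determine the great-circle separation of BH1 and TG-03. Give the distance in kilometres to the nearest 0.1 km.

BH1: φ = -29.51444°, λ = -83.55028°
TG-03: φ = -24.97944°, λ = -83.23333°
Δφ = 4.5350°,  Δλ = 0.3169°
a = sin²(Δφ/2) + cos φ₁ cos φ₂ sin²(Δλ/2) = 0.001571
c = 2·arcsin(√a) = 0.079303 rad = 4.5437°
d = R·c = 6378.14 × 0.079303 = 505.8 km

505.8 km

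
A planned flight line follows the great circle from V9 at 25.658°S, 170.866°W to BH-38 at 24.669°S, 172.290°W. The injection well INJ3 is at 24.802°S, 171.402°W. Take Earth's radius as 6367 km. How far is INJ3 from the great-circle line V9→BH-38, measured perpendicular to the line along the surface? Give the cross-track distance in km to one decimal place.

43.0 km

δ₁₃ = central angle V9→INJ3 = 0.017170 rad  (haversine)
θ₁₃ = bearing V9→INJ3 = 330.357°,  θ₁₂ = bearing V9→BH-38 = 307.196°
dₓₜ = R·arcsin(sin δ₁₃ · sin(θ₁₃ − θ₁₂)) = 6367·arcsin(0.01717·sin(23.161°)) = 42.996 km
|dₓₜ| = 42.996 km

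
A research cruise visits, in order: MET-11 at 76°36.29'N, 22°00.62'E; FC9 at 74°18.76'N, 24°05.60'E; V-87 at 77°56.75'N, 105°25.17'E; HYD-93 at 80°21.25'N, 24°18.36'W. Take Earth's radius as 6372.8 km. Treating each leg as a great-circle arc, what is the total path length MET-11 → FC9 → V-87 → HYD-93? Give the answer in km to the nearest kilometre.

4470 km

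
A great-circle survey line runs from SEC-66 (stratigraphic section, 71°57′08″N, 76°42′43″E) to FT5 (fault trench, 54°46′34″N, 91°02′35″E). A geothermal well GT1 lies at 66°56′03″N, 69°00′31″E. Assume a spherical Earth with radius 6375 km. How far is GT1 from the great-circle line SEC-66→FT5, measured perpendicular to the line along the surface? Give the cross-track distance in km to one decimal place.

SEC-66: φ = +71.95222°, λ = +76.71194°
FT5: φ = +54.77611°, λ = +91.04306°
GT1: φ = +66.93417°, λ = +69.00861°
δ₁₃ = central angle SEC-66→GT1 = 0.099320 rad  (haversine)
θ₁₃ = bearing SEC-66→GT1 = 211.981°,  θ₁₂ = bearing SEC-66→FT5 = 152.838°
dₓₜ = R·arcsin(sin δ₁₃ · sin(θ₁₃ − θ₁₂)) = 6375·arcsin(0.09916·sin(59.143°)) = 543.306 km
|dₓₜ| = 543.306 km

543.3 km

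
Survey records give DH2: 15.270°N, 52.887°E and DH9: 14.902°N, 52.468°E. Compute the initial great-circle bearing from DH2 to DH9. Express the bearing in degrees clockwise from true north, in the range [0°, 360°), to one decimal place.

227.8°

Δλ = -0.4190°
y = sin Δλ · cos φ₂ = -0.007067
x = cos φ₁ sin φ₂ − sin φ₁ cos φ₂ cos Δλ = -0.006416
θ = atan2(y, x) = -132.2359° → 227.7641° (mod 360°)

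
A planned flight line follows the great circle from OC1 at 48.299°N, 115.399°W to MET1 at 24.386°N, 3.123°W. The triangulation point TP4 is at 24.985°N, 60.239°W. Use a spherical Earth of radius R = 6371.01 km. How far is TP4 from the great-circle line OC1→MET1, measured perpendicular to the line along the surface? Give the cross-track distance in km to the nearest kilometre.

δ₁₃ = central angle OC1→TP4 = 0.850190 rad  (haversine)
θ₁₃ = bearing OC1→TP4 = 98.082°,  θ₁₂ = bearing OC1→MET1 = 57.718°
dₓₜ = R·arcsin(sin δ₁₃ · sin(θ₁₃ − θ₁₂)) = 6371.01·arcsin(0.75141·sin(40.364°)) = 3238.007 km
|dₓₜ| = 3238.007 km

3238 km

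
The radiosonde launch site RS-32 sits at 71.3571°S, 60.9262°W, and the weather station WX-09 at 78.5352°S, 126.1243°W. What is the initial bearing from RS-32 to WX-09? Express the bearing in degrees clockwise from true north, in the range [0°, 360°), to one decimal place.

217.6°

Δλ = -65.1981°
y = sin Δλ · cos φ₂ = -0.180432
x = cos φ₁ sin φ₂ − sin φ₁ cos φ₂ cos Δλ = -0.234287
θ = atan2(y, x) = -142.3989° → 217.6011° (mod 360°)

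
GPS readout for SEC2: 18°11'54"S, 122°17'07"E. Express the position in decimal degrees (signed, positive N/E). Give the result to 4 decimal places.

lat: 18.1983° S → -18.1983°
lon: 122.2853° E → +122.2853°

-18.1983°, +122.2853°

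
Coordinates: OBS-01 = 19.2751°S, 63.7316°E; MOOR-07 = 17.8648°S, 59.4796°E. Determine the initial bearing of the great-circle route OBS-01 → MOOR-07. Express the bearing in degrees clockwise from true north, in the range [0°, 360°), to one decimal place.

288.6°

Δλ = -4.2520°
y = sin Δλ · cos φ₂ = -0.070568
x = cos φ₁ sin φ₂ − sin φ₁ cos φ₂ cos Δλ = 0.023747
θ = atan2(y, x) = -71.4013° → 288.5987° (mod 360°)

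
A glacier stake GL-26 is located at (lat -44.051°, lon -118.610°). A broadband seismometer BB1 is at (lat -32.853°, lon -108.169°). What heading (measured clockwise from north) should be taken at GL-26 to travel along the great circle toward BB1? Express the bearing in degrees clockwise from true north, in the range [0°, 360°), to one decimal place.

Δλ = 10.4410°
y = sin Δλ · cos φ₂ = 0.152239
x = cos φ₁ sin φ₂ − sin φ₁ cos φ₂ cos Δλ = 0.184529
θ = atan2(y, x) = 39.5232° → 39.5232° (mod 360°)

39.5°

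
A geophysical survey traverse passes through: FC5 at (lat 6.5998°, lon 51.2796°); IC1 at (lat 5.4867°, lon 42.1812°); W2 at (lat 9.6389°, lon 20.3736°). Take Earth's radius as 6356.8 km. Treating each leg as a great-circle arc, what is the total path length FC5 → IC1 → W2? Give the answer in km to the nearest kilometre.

FC5→IC1: c = 0.159101 rad, d = 1011.37 km
IC1→W2: c = 0.384075 rad, d = 2441.49 km
Total = 1011.37 + 2441.49 = 3452.86 km

3453 km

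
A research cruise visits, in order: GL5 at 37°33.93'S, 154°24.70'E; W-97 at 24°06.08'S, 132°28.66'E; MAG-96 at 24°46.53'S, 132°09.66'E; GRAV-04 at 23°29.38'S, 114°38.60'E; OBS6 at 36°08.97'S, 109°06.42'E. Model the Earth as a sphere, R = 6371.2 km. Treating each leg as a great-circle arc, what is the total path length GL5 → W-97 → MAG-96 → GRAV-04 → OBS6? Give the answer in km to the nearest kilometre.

GL5: φ = -37.56550°, λ = +154.41167°
W-97: φ = -24.10133°, λ = +132.47767°
MAG-96: φ = -24.77550°, λ = +132.16100°
GRAV-04: φ = -23.48967°, λ = +114.64333°
OBS6: φ = -36.14950°, λ = +109.10700°
GL5→W-97: c = 0.402356 rad, d = 2563.49 km
W-97→MAG-96: c = 0.012797 rad, d = 81.53 km
MAG-96→GRAV-04: c = 0.279729 rad, d = 1782.21 km
GRAV-04→OBS6: c = 0.236202 rad, d = 1504.89 km
Total = 2563.49 + 81.53 + 1782.21 + 1504.89 = 5932.12 km

5932 km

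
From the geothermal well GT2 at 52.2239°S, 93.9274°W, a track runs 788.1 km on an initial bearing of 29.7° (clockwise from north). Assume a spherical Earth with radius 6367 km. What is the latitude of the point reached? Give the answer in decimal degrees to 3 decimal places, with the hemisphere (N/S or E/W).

δ = d/R = 788.1/6367 = 0.123779 rad
φ₂ = arcsin(sin φ₁ cos δ + cos φ₁ sin δ cos θ)
   = arcsin(-0.79041·0.99235 + 0.61258·0.12346·0.86863) = -45.94463°
λ₂ = λ₁ + atan2(sin θ sin δ cos φ₁, cos δ − sin φ₁ sin φ₂) = -88.88052°

45.945°S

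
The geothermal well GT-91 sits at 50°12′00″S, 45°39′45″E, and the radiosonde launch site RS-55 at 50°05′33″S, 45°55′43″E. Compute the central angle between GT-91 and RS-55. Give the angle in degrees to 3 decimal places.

GT-91: φ = -50.20000°, λ = +45.66250°
RS-55: φ = -50.09250°, λ = +45.92861°
Δφ = 0.1075°,  Δλ = 0.2661°
a = sin²(Δφ/2) + cos φ₁ cos φ₂ sin²(Δλ/2) = 0.000003
c = 2·arcsin(√a) = 0.003518 rad = 0.2016°

0.202°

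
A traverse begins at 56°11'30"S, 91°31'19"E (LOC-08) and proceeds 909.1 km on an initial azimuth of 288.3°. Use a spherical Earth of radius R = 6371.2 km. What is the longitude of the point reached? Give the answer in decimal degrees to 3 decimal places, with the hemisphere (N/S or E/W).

78.587°E

LOC-08: φ = -56.19167°, λ = +91.52194°
δ = d/R = 909.1/6371.2 = 0.142689 rad
φ₂ = arcsin(sin φ₁ cos δ + cos φ₁ sin δ cos θ)
   = arcsin(-0.83090·0.98984 + 0.55642·0.14221·0.31399) = -52.90290°
λ₂ = λ₁ + atan2(sin θ sin δ cos φ₁, cos δ − sin φ₁ sin φ₂) = 78.58724°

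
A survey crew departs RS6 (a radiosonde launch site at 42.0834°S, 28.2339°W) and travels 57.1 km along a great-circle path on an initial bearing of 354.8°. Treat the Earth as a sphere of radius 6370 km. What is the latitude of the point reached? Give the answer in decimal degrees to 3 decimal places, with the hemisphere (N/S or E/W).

δ = d/R = 57.1/6370 = 0.008964 rad
φ₂ = arcsin(sin φ₁ cos δ + cos φ₁ sin δ cos θ)
   = arcsin(-0.67021·0.99996 + 0.74217·0.00896·0.99588) = -41.57190°
λ₂ = λ₁ + atan2(sin θ sin δ cos φ₁, cos δ − sin φ₁ sin φ₂) = -28.29612°

41.572°S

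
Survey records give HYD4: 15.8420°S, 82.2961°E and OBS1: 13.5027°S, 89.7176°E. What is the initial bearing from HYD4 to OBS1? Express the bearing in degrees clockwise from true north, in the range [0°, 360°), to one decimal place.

Δλ = 7.4215°
y = sin Δλ · cos φ₂ = 0.125597
x = cos φ₁ sin φ₂ − sin φ₁ cos φ₂ cos Δλ = 0.038593
θ = atan2(y, x) = 72.9189° → 72.9189° (mod 360°)

72.9°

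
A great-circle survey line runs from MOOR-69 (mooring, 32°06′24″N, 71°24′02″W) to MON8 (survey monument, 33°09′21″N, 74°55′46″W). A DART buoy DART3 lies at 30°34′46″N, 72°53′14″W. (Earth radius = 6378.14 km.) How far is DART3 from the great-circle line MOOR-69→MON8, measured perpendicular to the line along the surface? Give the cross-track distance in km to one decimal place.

MOOR-69: φ = +32.10667°, λ = -71.40056°
MON8: φ = +33.15583°, λ = -74.92944°
DART3: φ = +30.57944°, λ = -72.88722°
δ₁₃ = central angle MOOR-69→DART3 = 0.034663 rad  (haversine)
θ₁₃ = bearing MOOR-69→DART3 = 220.129°,  θ₁₂ = bearing MOOR-69→MON8 = 290.390°
dₓₜ = R·arcsin(sin δ₁₃ · sin(θ₁₃ − θ₁₂)) = 6378.14·arcsin(0.03466·sin(-70.262°)) = -208.090 km
|dₓₜ| = 208.090 km

208.1 km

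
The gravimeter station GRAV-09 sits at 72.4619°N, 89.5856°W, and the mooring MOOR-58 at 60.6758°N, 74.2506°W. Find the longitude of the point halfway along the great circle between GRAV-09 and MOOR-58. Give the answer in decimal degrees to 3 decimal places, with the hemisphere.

80.082°W

Bx = cos φ₂ cos Δλ = 0.472314,  By = cos φ₂ sin Δλ = 0.129521
φₘ = atan2(sin φ₁ + sin φ₂, √((cos φ₁ + Bx)² + By²)) = 66.74535°
λₘ = λ₁ + atan2(By, cos φ₁ + Bx) = -80.08161°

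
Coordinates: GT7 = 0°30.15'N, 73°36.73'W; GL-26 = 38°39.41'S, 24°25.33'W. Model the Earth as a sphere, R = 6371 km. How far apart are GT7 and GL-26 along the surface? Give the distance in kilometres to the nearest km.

6636 km

GT7: φ = +0.50250°, λ = -73.61217°
GL-26: φ = -38.65683°, λ = -24.42217°
Δφ = -39.1593°,  Δλ = 49.1900°
a = sin²(Δφ/2) + cos φ₁ cos φ₂ sin²(Δλ/2) = 0.247569
c = 2·arcsin(√a) = 1.041574 rad = 59.6778°
d = R·c = 6371 × 1.041574 = 6635.9 km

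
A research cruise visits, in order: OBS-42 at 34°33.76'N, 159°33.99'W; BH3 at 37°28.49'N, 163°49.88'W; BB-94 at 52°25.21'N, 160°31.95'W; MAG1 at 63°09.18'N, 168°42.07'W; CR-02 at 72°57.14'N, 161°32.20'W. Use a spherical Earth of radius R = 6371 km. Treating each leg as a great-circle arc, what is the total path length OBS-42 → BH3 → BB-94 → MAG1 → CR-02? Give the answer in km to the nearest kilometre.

OBS-42: φ = +34.56267°, λ = -159.56650°
BH3: φ = +37.47483°, λ = -163.83133°
BB-94: φ = +52.42017°, λ = -160.53250°
MAG1: φ = +63.15300°, λ = -168.70117°
CR-02: φ = +72.95233°, λ = -161.53667°
OBS-42→BH3: c = 0.078775 rad, d = 501.87 km
BH3→BB-94: c = 0.263937 rad, d = 1681.54 km
BB-94→MAG1: c = 0.201778 rad, d = 1285.53 km
MAG1→CR-02: c = 0.177001 rad, d = 1127.67 km
Total = 501.87 + 1681.54 + 1285.53 + 1127.67 = 4596.62 km

4597 km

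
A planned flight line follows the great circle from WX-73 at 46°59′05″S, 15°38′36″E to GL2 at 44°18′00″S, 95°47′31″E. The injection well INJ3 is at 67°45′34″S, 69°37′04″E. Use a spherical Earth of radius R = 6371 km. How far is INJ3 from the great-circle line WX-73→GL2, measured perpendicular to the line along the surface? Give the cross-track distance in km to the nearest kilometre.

WX-73: φ = -46.98472°, λ = +15.64333°
GL2: φ = -44.30000°, λ = +95.79194°
INJ3: φ = -67.75944°, λ = +69.61778°
δ₁₃ = central angle WX-73→INJ3 = 0.594125 rad  (haversine)
θ₁₃ = bearing WX-73→INJ3 = 146.850°,  θ₁₂ = bearing WX-73→GL2 = 118.754°
dₓₜ = R·arcsin(sin δ₁₃ · sin(θ₁₃ − θ₁₂)) = 6371·arcsin(0.55978·sin(28.095°)) = 1699.647 km
|dₓₜ| = 1699.647 km

1700 km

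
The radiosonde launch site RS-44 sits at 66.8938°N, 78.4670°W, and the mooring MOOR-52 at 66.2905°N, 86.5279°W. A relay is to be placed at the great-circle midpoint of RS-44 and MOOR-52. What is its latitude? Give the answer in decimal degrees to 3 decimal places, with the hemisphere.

66.644°N

Bx = cos φ₂ cos Δλ = 0.398127,  By = cos φ₂ sin Δλ = -0.056385
φₘ = atan2(sin φ₁ + sin φ₂, √((cos φ₁ + Bx)² + By²)) = 66.64382°
λₘ = λ₁ + atan2(By, cos φ₁ + Bx) = -82.54655°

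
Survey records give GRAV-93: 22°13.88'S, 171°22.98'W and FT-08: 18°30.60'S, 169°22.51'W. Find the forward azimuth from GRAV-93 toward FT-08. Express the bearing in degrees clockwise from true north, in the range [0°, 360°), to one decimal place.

GRAV-93: φ = -22.23133°, λ = -171.38300°
FT-08: φ = -18.51000°, λ = -169.37517°
Δλ = 2.0078°
y = sin Δλ · cos φ₂ = 0.033224
x = cos φ₁ sin φ₂ − sin φ₁ cos φ₂ cos Δλ = 0.064684
θ = atan2(y, x) = 27.1865° → 27.1865° (mod 360°)

27.2°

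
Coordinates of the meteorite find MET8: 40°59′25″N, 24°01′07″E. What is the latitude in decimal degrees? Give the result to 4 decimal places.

40.9903°N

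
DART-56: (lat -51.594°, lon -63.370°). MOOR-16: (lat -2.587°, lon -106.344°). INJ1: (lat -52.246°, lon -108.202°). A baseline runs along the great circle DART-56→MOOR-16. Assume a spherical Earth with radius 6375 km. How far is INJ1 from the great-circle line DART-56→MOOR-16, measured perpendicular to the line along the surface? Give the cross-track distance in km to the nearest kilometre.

δ₁₃ = central angle DART-56→INJ1 = 0.474946 rad  (haversine)
θ₁₃ = bearing DART-56→INJ1 = 250.730°,  θ₁₂ = bearing DART-56→MOOR-16 = 308.657°
dₓₜ = R·arcsin(sin δ₁₃ · sin(θ₁₃ − θ₁₂)) = 6375·arcsin(0.45729·sin(-57.927°)) = -2536.701 km
|dₓₜ| = 2536.701 km

2537 km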